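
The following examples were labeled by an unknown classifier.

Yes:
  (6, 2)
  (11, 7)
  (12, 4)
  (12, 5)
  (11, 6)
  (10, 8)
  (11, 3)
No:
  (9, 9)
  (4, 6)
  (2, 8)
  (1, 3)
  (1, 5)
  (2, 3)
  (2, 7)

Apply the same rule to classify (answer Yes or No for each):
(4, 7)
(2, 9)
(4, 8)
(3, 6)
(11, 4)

One predicate separates the groups cleanly: first > second.

No, No, No, No, Yes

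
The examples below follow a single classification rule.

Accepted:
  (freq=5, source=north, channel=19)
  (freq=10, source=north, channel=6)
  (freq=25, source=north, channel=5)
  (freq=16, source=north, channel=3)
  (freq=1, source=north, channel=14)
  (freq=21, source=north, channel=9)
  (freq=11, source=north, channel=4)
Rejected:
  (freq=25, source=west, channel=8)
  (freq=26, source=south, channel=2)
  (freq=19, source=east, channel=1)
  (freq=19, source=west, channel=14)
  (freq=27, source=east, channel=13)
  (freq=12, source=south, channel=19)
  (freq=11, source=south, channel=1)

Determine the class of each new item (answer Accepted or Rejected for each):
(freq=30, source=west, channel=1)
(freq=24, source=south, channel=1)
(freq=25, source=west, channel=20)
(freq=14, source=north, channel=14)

Checking candidate rules against both groups, what survives is: source is north.
(freq=30, source=west, channel=1) → source is west → Rejected. (freq=24, source=south, channel=1) → source is south → Rejected. (freq=25, source=west, channel=20) → source is west → Rejected. (freq=14, source=north, channel=14) → source is north → Accepted.

Rejected, Rejected, Rejected, Accepted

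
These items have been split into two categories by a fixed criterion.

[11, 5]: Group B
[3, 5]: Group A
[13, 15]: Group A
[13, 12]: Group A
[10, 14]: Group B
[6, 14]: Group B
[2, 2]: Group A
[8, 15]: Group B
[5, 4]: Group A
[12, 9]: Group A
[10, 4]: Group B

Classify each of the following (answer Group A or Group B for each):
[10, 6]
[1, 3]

Group B, Group A

A rule that fits every label: |first − second| ≤ 3 — true of each 'Group A' example, false of each 'Group B' one.
Group B: [10, 6], since |10−6| = 4.
Group A: [1, 3], since |1−3| = 2.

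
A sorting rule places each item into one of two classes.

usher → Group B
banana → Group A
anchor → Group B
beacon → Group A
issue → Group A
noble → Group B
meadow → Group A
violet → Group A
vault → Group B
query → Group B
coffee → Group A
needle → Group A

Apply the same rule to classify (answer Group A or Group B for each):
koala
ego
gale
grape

Group A, Group B, Group B, Group B

The distinguishing property — has ≥ 3 vowels — holds for all the 'Group A' cases and none of the 'Group B' cases.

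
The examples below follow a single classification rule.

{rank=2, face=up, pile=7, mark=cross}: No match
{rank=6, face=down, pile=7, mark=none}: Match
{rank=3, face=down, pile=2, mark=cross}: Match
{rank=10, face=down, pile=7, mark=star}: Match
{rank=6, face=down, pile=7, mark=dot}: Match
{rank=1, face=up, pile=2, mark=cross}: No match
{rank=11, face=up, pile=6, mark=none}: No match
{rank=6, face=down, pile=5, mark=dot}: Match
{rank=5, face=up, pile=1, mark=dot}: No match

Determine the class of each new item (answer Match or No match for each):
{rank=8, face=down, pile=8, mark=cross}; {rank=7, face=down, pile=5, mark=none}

Match, Match

The distinguishing property — face is down — holds for all the 'Match' cases and none of the 'No match' cases.
{rank=8, face=down, pile=8, mark=cross}: face is down, passes → Match.
{rank=7, face=down, pile=5, mark=none}: face is down, passes → Match.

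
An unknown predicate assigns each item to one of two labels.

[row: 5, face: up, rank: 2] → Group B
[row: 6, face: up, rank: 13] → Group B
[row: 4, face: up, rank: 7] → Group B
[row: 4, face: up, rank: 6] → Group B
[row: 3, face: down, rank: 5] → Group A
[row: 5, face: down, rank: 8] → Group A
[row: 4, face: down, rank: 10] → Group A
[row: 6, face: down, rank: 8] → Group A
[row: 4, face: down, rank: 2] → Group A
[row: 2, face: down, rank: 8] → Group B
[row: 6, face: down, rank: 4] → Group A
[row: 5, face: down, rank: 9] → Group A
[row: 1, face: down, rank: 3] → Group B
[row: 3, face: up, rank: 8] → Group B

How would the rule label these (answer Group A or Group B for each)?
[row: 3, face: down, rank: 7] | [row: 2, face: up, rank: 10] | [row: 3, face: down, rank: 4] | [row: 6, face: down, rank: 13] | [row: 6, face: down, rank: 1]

Group A, Group B, Group A, Group A, Group A

The distinguishing property — face is down AND row ≥ 3 — holds for all the 'Group A' cases and none of the 'Group B' cases.
[row: 3, face: down, rank: 7] → face is down, row = 3 → Group A. [row: 2, face: up, rank: 10] → face is up, row = 2 → Group B. [row: 3, face: down, rank: 4] → face is down, row = 3 → Group A. [row: 6, face: down, rank: 13] → face is down, row = 6 → Group A. [row: 6, face: down, rank: 1] → face is down, row = 6 → Group A.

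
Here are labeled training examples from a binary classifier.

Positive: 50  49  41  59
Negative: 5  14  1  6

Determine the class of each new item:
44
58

The distinguishing property — at least 41 — holds for all the 'Positive' cases and none of the 'Negative' cases.
44: 44 ≥ 41, meets the rule → Positive. 58: 58 ≥ 41, meets the rule → Positive.

Positive, Positive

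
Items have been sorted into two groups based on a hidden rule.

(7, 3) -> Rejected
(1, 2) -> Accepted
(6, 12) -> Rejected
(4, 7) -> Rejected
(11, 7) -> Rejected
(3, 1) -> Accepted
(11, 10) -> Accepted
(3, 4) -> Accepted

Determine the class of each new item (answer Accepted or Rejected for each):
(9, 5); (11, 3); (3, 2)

Rejected, Rejected, Accepted

One predicate separates the groups cleanly: |first − second| ≤ 2.
(9, 5): |9−5| = 4 — does not satisfy this, so Rejected.
(11, 3): |11−3| = 8 — does not satisfy this, so Rejected.
(3, 2): |3−2| = 1 — matches, so Accepted.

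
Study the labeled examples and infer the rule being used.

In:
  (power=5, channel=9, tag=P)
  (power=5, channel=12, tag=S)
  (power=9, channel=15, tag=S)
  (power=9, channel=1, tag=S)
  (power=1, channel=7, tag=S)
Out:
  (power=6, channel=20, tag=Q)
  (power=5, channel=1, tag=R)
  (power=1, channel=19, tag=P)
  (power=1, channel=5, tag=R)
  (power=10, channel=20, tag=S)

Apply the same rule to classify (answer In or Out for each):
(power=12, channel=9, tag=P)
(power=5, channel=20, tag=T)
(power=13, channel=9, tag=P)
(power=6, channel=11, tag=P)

In, Out, In, In

Rule: tag is not R AND channel ≤ 15. This holds for each 'In' example and fails for each 'Out' one.
In: (power=12, channel=9, tag=P), since tag is P, channel = 9.
Out: (power=5, channel=20, tag=T), since tag is T, channel = 20.
In: (power=13, channel=9, tag=P), since tag is P, channel = 9.
In: (power=6, channel=11, tag=P), since tag is P, channel = 11.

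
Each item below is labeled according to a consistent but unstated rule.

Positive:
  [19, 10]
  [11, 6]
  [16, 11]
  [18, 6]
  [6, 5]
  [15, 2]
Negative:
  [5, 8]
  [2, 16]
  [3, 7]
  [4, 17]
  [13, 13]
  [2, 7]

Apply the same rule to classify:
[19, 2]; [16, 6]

Positive, Positive

The classifier is using: first > second.
[19, 2] — 19 > 2, hence Positive. [16, 6] — 16 > 6, hence Positive.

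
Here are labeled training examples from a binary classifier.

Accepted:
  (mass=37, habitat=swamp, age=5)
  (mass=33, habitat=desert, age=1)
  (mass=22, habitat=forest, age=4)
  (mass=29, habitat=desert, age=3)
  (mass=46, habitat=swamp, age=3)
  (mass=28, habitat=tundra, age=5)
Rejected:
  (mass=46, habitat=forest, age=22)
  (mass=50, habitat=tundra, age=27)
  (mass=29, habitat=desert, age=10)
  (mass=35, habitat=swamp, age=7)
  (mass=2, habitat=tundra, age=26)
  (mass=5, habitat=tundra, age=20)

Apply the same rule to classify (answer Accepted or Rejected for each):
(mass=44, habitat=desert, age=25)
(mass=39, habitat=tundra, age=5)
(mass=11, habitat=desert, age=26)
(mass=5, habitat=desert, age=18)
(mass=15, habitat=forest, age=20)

The classifier is using: age ≤ 5.

Rejected, Accepted, Rejected, Rejected, Rejected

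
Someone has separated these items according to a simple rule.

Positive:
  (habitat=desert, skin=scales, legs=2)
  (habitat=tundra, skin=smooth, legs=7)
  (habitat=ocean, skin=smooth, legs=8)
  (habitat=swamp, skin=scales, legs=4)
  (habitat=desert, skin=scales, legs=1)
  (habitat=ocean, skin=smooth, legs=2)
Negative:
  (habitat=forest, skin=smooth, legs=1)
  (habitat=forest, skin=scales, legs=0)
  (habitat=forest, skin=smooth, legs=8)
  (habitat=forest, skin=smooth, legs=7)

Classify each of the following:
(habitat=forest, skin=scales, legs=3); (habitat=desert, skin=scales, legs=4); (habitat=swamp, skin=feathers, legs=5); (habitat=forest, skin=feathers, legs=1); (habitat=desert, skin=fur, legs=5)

Negative, Positive, Positive, Negative, Positive

A rule that fits every label: habitat is not forest — true of each 'Positive' example, false of each 'Negative' one.
(habitat=forest, skin=scales, legs=3): habitat is forest — fails this test, so Negative. (habitat=desert, skin=scales, legs=4): habitat is desert — qualifies, so Positive. (habitat=swamp, skin=feathers, legs=5): habitat is swamp — qualifies, so Positive. (habitat=forest, skin=feathers, legs=1): habitat is forest — fails this test, so Negative. (habitat=desert, skin=fur, legs=5): habitat is desert — qualifies, so Positive.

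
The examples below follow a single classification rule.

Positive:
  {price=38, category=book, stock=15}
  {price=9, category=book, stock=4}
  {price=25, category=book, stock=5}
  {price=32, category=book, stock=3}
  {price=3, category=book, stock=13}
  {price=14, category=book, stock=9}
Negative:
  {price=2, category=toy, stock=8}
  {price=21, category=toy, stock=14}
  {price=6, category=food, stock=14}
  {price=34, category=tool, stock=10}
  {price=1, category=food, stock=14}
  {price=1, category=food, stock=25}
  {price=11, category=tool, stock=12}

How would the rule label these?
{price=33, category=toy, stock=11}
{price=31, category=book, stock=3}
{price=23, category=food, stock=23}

Negative, Positive, Negative

All 'Positive' examples share one property — category is book — and every 'Negative' example lacks it.
Negative: {price=33, category=toy, stock=11}, since category is toy.
Positive: {price=31, category=book, stock=3}, since category is book.
Negative: {price=23, category=food, stock=23}, since category is food.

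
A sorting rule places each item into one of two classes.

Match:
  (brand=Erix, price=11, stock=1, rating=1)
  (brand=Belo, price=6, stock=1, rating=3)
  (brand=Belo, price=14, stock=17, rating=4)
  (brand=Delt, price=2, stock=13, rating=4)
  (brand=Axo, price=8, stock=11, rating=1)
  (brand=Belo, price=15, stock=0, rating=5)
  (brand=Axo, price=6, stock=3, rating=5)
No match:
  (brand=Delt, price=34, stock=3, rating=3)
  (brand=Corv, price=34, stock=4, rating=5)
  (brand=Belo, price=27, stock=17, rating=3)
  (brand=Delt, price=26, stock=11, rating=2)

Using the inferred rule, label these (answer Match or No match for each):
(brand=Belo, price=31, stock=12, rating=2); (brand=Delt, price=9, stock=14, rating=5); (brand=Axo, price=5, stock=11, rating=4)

No match, Match, Match

The simplest hypothesis consistent with all the labels is: price ≤ 15.
(brand=Belo, price=31, stock=12, rating=2) — price = 31, hence No match. (brand=Delt, price=9, stock=14, rating=5) — price = 9, hence Match. (brand=Axo, price=5, stock=11, rating=4) — price = 5, hence Match.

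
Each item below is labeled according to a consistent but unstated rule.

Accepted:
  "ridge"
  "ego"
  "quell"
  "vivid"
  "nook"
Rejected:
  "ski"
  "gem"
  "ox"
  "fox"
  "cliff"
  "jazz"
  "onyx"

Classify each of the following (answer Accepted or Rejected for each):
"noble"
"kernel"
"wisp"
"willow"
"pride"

Accepted, Accepted, Rejected, Accepted, Accepted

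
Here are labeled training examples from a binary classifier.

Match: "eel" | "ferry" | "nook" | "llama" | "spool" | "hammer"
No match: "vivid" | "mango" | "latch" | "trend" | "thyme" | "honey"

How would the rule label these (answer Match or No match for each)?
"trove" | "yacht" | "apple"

No match, No match, Match

Looking at the examples, the only property every 'Match' case has and every 'No match' case lacks is: has a double letter.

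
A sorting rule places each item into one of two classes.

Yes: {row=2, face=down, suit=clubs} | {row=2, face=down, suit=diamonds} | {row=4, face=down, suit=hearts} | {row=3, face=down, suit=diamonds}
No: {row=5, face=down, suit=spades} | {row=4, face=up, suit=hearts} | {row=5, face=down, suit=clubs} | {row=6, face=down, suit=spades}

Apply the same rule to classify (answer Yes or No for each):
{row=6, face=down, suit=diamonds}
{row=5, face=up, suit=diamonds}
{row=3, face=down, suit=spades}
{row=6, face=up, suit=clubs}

No, No, Yes, No

The distinguishing property — face is down AND row ≤ 4 — holds for all the 'Yes' cases and none of the 'No' cases.
No: {row=6, face=down, suit=diamonds}, since face is down, row = 6.
No: {row=5, face=up, suit=diamonds}, since face is up, row = 5.
Yes: {row=3, face=down, suit=spades}, since face is down, row = 3.
No: {row=6, face=up, suit=clubs}, since face is up, row = 6.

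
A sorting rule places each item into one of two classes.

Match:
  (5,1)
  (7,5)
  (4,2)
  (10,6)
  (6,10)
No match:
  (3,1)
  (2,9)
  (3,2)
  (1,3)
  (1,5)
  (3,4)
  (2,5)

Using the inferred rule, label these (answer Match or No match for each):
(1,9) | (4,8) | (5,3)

The simplest hypothesis consistent with all the labels is: first ≥ 4.
(1,9) — first 1, hence No match. (4,8) — first 4, hence Match. (5,3) — first 5, hence Match.

No match, Match, Match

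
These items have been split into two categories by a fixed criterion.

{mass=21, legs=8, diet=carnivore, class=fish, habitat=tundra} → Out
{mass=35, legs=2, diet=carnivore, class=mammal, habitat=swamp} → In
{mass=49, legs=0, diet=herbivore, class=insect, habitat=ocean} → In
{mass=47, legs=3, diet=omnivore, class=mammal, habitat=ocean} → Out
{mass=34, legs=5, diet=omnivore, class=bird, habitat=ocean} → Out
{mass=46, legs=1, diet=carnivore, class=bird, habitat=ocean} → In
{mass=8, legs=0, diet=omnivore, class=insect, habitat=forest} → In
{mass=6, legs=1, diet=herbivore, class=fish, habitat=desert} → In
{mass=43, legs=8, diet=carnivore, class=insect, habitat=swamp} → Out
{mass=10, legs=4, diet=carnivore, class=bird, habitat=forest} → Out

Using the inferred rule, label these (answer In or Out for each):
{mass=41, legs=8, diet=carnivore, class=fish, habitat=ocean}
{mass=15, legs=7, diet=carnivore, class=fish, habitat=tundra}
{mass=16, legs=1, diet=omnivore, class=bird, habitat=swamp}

Out, Out, In

The common property of the 'In' items is: legs ≤ 2. No 'Out' item has it.
{mass=41, legs=8, diet=carnivore, class=fish, habitat=ocean}: legs = 8, doesn't match → Out.
{mass=15, legs=7, diet=carnivore, class=fish, habitat=tundra}: legs = 7, doesn't match → Out.
{mass=16, legs=1, diet=omnivore, class=bird, habitat=swamp}: legs = 1, satisfies this → In.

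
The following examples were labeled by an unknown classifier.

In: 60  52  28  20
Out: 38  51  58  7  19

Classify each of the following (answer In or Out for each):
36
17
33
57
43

In, Out, Out, Out, Out

A rule that fits every label: multiple of 4 — true of each 'In' example, false of each 'Out' one.
36 → 36 = 4·9 → In. 17 → 17 = 4·4 + 1 → Out. 33 → 33 = 4·8 + 1 → Out. 57 → 57 = 4·14 + 1 → Out. 43 → 43 = 4·10 + 3 → Out.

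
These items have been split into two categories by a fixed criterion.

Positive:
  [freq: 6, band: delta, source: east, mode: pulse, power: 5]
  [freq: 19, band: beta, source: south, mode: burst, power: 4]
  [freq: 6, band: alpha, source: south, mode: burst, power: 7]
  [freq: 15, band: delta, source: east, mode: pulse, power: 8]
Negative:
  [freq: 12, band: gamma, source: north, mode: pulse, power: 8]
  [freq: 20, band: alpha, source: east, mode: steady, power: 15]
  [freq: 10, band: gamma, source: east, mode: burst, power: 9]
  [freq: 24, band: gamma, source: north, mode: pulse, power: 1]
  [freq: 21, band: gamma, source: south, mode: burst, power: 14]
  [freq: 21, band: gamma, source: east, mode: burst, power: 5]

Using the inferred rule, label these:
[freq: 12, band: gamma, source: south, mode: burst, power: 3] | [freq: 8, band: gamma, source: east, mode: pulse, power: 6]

The simplest hypothesis consistent with all the labels is: band is not gamma AND freq ≤ 19.

Negative, Negative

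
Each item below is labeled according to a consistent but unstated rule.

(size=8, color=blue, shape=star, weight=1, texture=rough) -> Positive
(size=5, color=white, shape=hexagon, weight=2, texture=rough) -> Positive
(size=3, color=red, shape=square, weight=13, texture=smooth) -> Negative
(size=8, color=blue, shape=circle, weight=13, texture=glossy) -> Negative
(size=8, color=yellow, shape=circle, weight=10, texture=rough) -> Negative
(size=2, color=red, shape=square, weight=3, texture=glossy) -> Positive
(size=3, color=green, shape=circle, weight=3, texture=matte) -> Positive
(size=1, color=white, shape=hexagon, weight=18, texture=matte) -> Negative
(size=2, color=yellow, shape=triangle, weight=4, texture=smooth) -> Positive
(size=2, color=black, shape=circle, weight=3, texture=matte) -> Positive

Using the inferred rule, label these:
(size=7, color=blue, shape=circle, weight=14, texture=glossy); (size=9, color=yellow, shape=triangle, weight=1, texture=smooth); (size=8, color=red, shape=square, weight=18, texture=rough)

Negative, Positive, Negative

One predicate separates the groups cleanly: weight ≤ 4.
(size=7, color=blue, shape=circle, weight=14, texture=glossy) — weight = 14, hence Negative.
(size=9, color=yellow, shape=triangle, weight=1, texture=smooth) — weight = 1, hence Positive.
(size=8, color=red, shape=square, weight=18, texture=rough) — weight = 18, hence Negative.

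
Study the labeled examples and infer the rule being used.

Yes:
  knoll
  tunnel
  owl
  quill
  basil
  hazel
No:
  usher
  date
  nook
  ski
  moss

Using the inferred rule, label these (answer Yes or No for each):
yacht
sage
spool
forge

Every 'Yes' example satisfies: contains 'l'. None of the 'No' examples do.
yacht: No (no 'l').
sage: No (no 'l').
spool: Yes (has 'l').
forge: No (no 'l').

No, No, Yes, No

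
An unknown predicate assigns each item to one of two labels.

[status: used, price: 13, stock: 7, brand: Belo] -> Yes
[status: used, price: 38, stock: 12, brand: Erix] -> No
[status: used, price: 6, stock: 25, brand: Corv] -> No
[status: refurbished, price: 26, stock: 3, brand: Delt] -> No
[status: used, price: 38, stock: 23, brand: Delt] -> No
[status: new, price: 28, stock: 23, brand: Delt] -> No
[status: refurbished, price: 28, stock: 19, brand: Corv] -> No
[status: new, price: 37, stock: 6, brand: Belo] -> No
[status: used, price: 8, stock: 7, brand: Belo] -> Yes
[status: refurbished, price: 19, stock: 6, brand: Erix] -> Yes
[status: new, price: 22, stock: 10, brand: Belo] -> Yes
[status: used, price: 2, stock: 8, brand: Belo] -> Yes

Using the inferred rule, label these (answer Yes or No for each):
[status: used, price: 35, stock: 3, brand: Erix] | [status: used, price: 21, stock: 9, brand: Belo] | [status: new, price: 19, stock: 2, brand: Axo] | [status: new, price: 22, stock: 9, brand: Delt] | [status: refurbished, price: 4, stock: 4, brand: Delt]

The distinguishing property — price ≤ 22 AND stock ≤ 10 — holds for all the 'Yes' cases and none of the 'No' cases.

No, Yes, Yes, Yes, Yes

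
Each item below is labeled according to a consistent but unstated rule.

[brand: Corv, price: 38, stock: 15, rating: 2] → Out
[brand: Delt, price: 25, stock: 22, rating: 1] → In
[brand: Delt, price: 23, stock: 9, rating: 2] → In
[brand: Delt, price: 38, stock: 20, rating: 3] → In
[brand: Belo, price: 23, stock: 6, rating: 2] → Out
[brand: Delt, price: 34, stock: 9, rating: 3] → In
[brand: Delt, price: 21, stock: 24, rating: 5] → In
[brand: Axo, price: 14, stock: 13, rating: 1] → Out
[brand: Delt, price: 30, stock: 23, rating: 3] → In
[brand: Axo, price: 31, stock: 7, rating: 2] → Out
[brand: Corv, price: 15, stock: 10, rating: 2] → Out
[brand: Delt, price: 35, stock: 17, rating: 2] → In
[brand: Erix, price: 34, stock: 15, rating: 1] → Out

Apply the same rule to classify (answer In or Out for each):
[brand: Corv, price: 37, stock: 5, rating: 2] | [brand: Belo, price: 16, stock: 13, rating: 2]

Out, Out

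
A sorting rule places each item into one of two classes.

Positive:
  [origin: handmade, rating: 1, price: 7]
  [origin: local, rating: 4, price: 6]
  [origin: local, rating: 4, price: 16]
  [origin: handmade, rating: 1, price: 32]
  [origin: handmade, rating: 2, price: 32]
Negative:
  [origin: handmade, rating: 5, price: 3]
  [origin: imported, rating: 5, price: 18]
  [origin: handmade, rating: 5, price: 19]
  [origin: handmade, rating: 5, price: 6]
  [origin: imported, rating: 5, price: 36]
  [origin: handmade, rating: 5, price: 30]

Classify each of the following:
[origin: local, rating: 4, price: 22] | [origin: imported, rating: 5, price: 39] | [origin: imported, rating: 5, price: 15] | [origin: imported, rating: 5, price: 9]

Positive, Negative, Negative, Negative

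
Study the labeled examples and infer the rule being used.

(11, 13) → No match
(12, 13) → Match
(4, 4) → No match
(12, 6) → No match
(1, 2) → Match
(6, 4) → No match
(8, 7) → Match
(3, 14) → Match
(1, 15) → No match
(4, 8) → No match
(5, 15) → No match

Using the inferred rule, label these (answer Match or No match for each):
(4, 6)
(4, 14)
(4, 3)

No match, No match, Match

Comparing the two groups points to one rule — sum is odd.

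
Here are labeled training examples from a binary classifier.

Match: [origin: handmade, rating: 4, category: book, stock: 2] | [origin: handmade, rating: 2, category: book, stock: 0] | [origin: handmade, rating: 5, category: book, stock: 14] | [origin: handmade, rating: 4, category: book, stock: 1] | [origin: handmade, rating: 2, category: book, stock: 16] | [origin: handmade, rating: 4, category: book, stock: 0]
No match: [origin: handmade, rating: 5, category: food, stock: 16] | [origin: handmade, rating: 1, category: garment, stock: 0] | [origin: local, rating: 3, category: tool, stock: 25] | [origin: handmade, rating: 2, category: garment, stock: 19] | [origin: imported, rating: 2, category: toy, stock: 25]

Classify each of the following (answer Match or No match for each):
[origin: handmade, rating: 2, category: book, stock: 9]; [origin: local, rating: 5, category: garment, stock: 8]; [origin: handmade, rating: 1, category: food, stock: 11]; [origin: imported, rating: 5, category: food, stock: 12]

The common property of the 'Match' items is: category is book. No 'No match' item has it.
Match: [origin: handmade, rating: 2, category: book, stock: 9], since category is book.
No match: [origin: local, rating: 5, category: garment, stock: 8], since category is garment.
No match: [origin: handmade, rating: 1, category: food, stock: 11], since category is food.
No match: [origin: imported, rating: 5, category: food, stock: 12], since category is food.

Match, No match, No match, No match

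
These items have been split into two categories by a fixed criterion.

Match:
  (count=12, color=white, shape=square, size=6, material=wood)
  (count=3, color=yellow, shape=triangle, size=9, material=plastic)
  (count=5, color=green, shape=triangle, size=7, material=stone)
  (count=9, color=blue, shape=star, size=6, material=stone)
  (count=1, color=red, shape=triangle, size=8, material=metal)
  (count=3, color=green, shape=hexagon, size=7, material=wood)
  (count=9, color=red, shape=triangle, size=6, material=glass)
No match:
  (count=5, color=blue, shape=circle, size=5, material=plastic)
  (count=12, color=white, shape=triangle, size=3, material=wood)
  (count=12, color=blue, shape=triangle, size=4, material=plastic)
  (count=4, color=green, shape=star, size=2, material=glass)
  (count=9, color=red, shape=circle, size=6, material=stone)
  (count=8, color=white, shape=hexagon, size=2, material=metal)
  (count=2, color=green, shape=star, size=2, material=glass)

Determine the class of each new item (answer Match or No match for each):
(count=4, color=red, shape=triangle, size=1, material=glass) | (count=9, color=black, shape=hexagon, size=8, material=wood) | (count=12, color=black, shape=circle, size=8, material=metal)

Rule: shape is not circle AND size ≥ 5. This holds for each 'Match' example and fails for each 'No match' one.

No match, Match, No match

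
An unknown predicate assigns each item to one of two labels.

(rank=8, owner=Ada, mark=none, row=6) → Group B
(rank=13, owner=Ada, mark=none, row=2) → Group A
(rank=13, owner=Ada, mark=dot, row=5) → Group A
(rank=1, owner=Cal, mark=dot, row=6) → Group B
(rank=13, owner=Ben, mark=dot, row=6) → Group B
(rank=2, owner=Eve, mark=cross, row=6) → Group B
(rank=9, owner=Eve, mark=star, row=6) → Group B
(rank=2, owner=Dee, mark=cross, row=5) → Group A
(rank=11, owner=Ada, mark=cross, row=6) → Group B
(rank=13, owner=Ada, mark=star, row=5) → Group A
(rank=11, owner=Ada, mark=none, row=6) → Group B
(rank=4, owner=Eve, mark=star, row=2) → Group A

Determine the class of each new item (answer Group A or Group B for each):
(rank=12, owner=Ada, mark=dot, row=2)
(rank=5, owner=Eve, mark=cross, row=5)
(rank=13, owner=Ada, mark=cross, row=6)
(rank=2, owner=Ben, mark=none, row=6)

A rule that fits every label: row ≤ 5 — true of each 'Group A' example, false of each 'Group B' one.
(rank=12, owner=Ada, mark=dot, row=2): Group A (row = 2). (rank=5, owner=Eve, mark=cross, row=5): Group A (row = 5). (rank=13, owner=Ada, mark=cross, row=6): Group B (row = 6). (rank=2, owner=Ben, mark=none, row=6): Group B (row = 6).

Group A, Group A, Group B, Group B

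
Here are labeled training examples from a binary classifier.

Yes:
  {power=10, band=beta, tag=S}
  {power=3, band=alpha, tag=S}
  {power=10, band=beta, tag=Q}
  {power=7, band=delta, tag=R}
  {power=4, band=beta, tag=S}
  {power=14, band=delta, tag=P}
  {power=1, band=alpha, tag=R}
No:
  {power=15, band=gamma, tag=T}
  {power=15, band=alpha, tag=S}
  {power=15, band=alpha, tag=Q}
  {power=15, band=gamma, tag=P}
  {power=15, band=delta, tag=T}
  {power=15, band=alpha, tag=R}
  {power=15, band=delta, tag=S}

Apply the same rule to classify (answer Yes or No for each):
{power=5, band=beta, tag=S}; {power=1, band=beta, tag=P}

Rule: power ≤ 14. This holds for each 'Yes' example and fails for each 'No' one.
{power=5, band=beta, tag=S}: power = 5 — matches, so Yes. {power=1, band=beta, tag=P}: power = 1 — matches, so Yes.

Yes, Yes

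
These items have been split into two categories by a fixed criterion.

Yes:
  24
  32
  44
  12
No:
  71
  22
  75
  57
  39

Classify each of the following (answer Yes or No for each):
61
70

No, No

One predicate separates the groups cleanly: multiple of 4.
61 → 61 = 4·15 + 1 → No.
70 → 70 = 4·17 + 2 → No.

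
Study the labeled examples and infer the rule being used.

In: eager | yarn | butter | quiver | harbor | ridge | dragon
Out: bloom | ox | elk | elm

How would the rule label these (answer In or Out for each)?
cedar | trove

Rule: contains 'r'. This holds for each 'In' example and fails for each 'Out' one.

In, In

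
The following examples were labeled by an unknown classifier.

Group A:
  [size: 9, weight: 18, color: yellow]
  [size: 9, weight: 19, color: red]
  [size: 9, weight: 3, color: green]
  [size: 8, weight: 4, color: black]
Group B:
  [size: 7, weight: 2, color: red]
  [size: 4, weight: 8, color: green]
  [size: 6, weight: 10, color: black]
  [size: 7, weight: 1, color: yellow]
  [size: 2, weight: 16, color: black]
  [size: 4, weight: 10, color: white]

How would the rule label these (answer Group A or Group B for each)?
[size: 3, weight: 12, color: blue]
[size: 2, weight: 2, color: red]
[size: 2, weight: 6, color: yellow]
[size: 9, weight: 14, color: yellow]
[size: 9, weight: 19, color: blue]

The common property of the 'Group A' items is: size ≥ 8. No 'Group B' item has it.
[size: 3, weight: 12, color: blue] → size = 3 → Group B. [size: 2, weight: 2, color: red] → size = 2 → Group B. [size: 2, weight: 6, color: yellow] → size = 2 → Group B. [size: 9, weight: 14, color: yellow] → size = 9 → Group A. [size: 9, weight: 19, color: blue] → size = 9 → Group A.

Group B, Group B, Group B, Group A, Group A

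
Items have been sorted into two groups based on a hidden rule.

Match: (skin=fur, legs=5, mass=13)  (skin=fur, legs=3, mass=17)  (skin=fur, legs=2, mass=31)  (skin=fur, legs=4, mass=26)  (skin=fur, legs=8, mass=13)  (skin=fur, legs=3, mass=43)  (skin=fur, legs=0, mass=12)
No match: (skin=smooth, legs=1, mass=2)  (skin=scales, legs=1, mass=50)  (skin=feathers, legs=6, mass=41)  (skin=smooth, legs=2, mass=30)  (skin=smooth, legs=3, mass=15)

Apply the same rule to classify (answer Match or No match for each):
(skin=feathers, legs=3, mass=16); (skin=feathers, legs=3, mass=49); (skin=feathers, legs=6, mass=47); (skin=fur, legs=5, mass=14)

The pattern is that an item is 'Match' exactly when: skin is fur.
(skin=feathers, legs=3, mass=16): skin is feathers — does not fit, so No match.
(skin=feathers, legs=3, mass=49): skin is feathers — does not fit, so No match.
(skin=feathers, legs=6, mass=47): skin is feathers — does not fit, so No match.
(skin=fur, legs=5, mass=14): skin is fur — checks out, so Match.

No match, No match, No match, Match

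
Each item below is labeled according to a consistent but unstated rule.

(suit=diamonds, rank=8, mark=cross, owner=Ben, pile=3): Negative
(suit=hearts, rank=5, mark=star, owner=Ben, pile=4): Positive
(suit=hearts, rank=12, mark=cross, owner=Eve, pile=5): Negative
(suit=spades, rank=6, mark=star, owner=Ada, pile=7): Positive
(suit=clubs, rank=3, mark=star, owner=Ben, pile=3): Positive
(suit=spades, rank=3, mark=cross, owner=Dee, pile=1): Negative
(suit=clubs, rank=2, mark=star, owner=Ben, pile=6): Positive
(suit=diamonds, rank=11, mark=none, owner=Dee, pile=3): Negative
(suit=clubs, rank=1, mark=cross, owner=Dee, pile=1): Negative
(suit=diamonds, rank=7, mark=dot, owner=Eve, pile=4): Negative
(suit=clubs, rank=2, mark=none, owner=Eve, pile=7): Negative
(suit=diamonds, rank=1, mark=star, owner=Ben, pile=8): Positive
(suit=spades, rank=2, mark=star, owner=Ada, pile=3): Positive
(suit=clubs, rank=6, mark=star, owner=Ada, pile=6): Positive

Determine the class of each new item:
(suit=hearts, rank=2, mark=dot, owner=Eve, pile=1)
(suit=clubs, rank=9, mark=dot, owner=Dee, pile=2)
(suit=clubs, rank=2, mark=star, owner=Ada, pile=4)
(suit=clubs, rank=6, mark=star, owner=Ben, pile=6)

Negative, Negative, Positive, Positive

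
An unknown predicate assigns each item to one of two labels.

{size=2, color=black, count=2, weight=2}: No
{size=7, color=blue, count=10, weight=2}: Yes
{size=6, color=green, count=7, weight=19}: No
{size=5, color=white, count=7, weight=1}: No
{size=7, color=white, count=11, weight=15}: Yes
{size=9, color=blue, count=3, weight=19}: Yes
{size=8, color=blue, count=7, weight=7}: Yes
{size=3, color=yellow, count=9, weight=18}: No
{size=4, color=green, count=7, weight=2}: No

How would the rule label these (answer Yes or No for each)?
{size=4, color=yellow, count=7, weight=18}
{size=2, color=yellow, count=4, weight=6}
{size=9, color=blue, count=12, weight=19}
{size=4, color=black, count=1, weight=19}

Rule: size ≥ 7. This holds for each 'Yes' example and fails for each 'No' one.
{size=4, color=yellow, count=7, weight=18}: size = 4 — lacks this property, so No. {size=2, color=yellow, count=4, weight=6}: size = 2 — lacks this property, so No. {size=9, color=blue, count=12, weight=19}: size = 9 — meets the rule, so Yes. {size=4, color=black, count=1, weight=19}: size = 4 — lacks this property, so No.

No, No, Yes, No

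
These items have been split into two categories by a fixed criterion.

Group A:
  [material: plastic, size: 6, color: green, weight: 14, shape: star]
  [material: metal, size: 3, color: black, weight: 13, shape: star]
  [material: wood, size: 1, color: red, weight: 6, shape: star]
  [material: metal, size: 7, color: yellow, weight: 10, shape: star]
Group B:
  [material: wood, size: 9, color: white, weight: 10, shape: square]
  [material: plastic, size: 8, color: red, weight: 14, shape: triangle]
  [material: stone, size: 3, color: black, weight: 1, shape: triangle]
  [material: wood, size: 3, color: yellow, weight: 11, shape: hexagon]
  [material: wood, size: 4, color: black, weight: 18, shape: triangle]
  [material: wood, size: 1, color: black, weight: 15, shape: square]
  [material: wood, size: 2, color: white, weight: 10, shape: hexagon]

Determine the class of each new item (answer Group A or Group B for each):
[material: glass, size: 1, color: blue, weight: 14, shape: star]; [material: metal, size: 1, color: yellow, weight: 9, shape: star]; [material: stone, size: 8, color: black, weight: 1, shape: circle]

Group A, Group A, Group B

The distinguishing property — shape is star — holds for all the 'Group A' cases and none of the 'Group B' cases.
Group A: [material: glass, size: 1, color: blue, weight: 14, shape: star], since shape is star.
Group A: [material: metal, size: 1, color: yellow, weight: 9, shape: star], since shape is star.
Group B: [material: stone, size: 8, color: black, weight: 1, shape: circle], since shape is circle.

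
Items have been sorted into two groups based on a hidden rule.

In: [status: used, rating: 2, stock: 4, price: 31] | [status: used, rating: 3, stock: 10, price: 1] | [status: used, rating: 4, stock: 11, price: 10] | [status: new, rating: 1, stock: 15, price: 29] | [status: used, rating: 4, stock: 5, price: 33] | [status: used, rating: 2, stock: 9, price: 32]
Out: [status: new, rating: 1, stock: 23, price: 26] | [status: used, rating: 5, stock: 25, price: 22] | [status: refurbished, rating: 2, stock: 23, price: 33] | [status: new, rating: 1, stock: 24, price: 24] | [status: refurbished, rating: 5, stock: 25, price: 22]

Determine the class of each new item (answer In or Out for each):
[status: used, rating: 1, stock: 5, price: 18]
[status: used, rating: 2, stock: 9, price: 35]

In, In

The rule appears to be: stock ≤ 15.
[status: used, rating: 1, stock: 5, price: 18]: stock = 5 — satisfies this, so In. [status: used, rating: 2, stock: 9, price: 35]: stock = 9 — satisfies this, so In.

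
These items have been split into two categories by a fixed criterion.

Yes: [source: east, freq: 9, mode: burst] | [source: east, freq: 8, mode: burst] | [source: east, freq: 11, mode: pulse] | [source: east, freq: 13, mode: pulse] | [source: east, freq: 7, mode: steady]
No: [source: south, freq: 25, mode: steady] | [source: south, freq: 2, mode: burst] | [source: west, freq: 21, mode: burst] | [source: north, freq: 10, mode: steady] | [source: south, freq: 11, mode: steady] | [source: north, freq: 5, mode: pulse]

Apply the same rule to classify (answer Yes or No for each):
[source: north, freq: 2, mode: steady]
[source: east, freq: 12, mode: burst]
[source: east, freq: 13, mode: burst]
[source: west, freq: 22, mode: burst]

No, Yes, Yes, No

The rule appears to be: source is east.
[source: north, freq: 2, mode: steady]: source is north — does not pass, so No.
[source: east, freq: 12, mode: burst]: source is east — matches, so Yes.
[source: east, freq: 13, mode: burst]: source is east — matches, so Yes.
[source: west, freq: 22, mode: burst]: source is west — does not pass, so No.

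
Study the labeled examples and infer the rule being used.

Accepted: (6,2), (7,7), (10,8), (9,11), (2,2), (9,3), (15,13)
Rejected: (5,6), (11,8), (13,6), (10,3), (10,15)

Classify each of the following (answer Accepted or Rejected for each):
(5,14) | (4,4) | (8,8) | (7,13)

Looking at the examples, the only property every 'Accepted' case has and every 'Rejected' case lacks is: sum is even.

Rejected, Accepted, Accepted, Accepted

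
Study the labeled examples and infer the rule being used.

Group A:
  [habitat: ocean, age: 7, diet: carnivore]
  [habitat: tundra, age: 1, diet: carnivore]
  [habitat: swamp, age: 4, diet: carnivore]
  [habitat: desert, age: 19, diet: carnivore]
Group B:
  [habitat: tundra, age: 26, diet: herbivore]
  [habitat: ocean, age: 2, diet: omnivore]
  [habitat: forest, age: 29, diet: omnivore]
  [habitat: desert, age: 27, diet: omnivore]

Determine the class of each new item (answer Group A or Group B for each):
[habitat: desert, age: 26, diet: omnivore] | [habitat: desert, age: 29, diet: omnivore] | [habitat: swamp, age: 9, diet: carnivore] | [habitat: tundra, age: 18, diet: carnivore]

Comparing the two groups points to one rule — diet is carnivore.

Group B, Group B, Group A, Group A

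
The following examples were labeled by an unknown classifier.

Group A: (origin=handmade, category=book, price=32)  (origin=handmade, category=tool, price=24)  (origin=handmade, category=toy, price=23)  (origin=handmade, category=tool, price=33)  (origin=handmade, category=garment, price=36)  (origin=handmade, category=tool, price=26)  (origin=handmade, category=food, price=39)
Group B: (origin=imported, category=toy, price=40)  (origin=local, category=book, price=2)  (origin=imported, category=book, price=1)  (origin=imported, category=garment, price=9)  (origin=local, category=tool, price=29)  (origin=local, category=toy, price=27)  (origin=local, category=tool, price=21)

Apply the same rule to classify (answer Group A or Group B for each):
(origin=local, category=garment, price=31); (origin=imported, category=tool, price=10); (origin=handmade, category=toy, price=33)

Every 'Group A' example satisfies: origin is handmade. None of the 'Group B' examples do.
(origin=local, category=garment, price=31) — origin is local, hence Group B.
(origin=imported, category=tool, price=10) — origin is imported, hence Group B.
(origin=handmade, category=toy, price=33) — origin is handmade, hence Group A.

Group B, Group B, Group A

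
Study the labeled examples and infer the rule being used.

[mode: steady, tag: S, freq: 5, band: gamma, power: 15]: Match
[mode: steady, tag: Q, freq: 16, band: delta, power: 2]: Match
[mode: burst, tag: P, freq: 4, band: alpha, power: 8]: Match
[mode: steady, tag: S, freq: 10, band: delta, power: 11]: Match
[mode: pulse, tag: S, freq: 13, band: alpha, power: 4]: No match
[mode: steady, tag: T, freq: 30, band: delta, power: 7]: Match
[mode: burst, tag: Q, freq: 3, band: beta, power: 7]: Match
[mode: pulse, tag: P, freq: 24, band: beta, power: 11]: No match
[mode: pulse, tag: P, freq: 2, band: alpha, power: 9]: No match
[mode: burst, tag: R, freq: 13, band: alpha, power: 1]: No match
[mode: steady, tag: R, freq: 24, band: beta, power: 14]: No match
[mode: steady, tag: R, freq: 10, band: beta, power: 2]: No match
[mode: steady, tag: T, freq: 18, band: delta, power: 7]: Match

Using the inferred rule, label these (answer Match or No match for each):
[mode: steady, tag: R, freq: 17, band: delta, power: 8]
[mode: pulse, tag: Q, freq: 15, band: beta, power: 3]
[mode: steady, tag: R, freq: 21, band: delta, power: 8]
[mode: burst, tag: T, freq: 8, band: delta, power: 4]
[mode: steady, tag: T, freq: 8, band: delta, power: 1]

No match, No match, No match, Match, Match

The pattern is that an item is 'Match' exactly when: tag is not R AND mode is not pulse.
[mode: steady, tag: R, freq: 17, band: delta, power: 8]: tag is R, mode is steady, lacks this property → No match.
[mode: pulse, tag: Q, freq: 15, band: beta, power: 3]: tag is Q, mode is pulse, lacks this property → No match.
[mode: steady, tag: R, freq: 21, band: delta, power: 8]: tag is R, mode is steady, lacks this property → No match.
[mode: burst, tag: T, freq: 8, band: delta, power: 4]: tag is T, mode is burst, passes → Match.
[mode: steady, tag: T, freq: 8, band: delta, power: 1]: tag is T, mode is steady, passes → Match.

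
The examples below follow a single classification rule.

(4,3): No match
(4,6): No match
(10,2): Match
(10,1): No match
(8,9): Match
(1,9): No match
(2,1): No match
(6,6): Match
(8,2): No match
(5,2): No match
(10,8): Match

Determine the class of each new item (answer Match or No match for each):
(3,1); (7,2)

No match, No match

The rule appears to be: sum ≥ 12.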